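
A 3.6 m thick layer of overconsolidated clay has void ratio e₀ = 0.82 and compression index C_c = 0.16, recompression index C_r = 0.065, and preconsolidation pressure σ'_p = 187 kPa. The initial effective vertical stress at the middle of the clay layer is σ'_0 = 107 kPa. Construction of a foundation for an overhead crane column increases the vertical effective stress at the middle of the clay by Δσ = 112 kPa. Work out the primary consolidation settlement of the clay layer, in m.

S_c ≈ 0.0529 m

Final effective stress: σ'_f = 107 + 112 = 219 kPa.
σ'_f = 219 > σ'_p = 187 kPa, so the stress path crosses the preconsolidation pressure — recompression up to σ'_p, then virgin compression beyond:
S_c = H/(1+e₀)·[C_r·log₁₀(σ'_p/σ'_0) + C_c·log₁₀(σ'_f/σ'_p)]
    = 3.6/1.82 × [0.065×log₁₀(187/107) + 0.16×log₁₀(219/187)]
    = 1.978 × [0.01576 + 0.010976] = 0.05288 m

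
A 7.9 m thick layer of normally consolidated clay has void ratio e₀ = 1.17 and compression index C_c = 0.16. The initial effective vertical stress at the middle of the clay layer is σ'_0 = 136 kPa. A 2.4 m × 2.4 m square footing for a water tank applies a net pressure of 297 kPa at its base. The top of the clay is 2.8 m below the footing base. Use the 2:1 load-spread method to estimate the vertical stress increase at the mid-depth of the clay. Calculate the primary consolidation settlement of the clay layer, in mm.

Mid-depth of clay below the footing base: z = 2.8 + 7.9/2 = 6.75 m.
Stress increase at mid-clay by the 2:1 spreading method:
Δσ = qBL/((B+z)(L+z)) = 297×2.4×2.4/((2.4+6.75)(2.4+6.75)) = 20.433 kPa
Final effective stress: σ'_f = σ'_0 + Δσ = 136 + 20.433 = 156.43 kPa.
Normally consolidated clay, so the full stress increment lies on the virgin compression line:
S_c = C_c·H/(1+e₀)·log₁₀(σ'_f/σ'_0) = 0.16×7.9/(1+1.17)×log₁₀(156.43/136)
    = 0.58249 × 0.060781 = 0.0354 m

S_c ≈ 35.4 mm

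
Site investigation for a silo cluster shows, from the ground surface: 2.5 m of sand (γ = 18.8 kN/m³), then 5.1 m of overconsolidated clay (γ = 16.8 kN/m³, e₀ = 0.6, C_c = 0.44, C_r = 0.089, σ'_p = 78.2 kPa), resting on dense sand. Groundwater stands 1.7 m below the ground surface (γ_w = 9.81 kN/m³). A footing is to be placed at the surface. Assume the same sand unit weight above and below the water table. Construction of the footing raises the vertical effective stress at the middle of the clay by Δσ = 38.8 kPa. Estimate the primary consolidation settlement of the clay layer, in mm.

S_c ≈ 163 mm

Mid-depth of clay below the ground surface: z = 2.5 + 5.1/2 = 5.05 m.
Total vertical stress at mid-clay: σ_v = 18.8×2.5 + 16.8×2.55 = 89.84 kPa.
Pore pressure: u = 9.81×(5.05 − 1.7) = 32.864 kPa.
Initial effective stress: σ'_0 = σ_v − u = 89.84 − 32.864 = 56.976 kPa.
Final effective stress: σ'_f = 56.976 + 38.8 = 95.776 kPa.
σ'_f = 95.776 > σ'_p = 78.2 kPa, so the stress path crosses the preconsolidation pressure — recompression up to σ'_p, then virgin compression beyond:
S_c = H/(1+e₀)·[C_r·log₁₀(σ'_p/σ'_0) + C_c·log₁₀(σ'_f/σ'_p)]
    = 5.1/1.6 × [0.089×log₁₀(78.2/56.976) + 0.44×log₁₀(95.776/78.2)]
    = 3.1875 × [0.012239 + 0.038742] = 0.1625 m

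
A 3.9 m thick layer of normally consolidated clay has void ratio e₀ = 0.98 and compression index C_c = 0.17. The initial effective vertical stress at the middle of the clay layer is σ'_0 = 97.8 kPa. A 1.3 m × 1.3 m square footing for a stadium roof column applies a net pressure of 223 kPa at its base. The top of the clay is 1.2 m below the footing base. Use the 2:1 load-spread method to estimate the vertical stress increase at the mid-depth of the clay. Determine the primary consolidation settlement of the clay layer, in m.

S_c ≈ 0.0259 m

Mid-depth of clay below the footing base: z = 1.2 + 3.9/2 = 3.15 m.
Stress increase at mid-clay by the 2:1 spreading method:
Δσ = qBL/((B+z)(L+z)) = 223×1.3×1.3/((1.3+3.15)(1.3+3.15)) = 19.031 kPa
Final effective stress: σ'_f = σ'_0 + Δσ = 97.8 + 19.031 = 116.83 kPa.
Normally consolidated clay, so the full stress increment lies on the virgin compression line:
S_c = C_c·H/(1+e₀)·log₁₀(σ'_f/σ'_0) = 0.17×3.9/(1+0.98)×log₁₀(116.83/97.8)
    = 0.33485 × 0.077216 = 0.02586 m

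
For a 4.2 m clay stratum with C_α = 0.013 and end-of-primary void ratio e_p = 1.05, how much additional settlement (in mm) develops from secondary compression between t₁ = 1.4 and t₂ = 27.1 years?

Secondary compression: S_s = C_α·H/(1+e_p)·log₁₀(t₂/t₁)
S_s = 0.013×4.2/(1+1.05)×log₁₀(27.1/1.4)
    = 0.02663 × 1.287 = 0.03427 m

S_s ≈ 34.3 mm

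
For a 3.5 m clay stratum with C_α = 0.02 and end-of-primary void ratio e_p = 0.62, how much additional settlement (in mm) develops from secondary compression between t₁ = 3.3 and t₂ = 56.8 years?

Secondary compression: S_s = C_α·H/(1+e_p)·log₁₀(t₂/t₁)
S_s = 0.02×3.5/(1+0.62)×log₁₀(56.8/3.3)
    = 0.04321 × 1.236 = 0.0534 m

S_s ≈ 53.4 mm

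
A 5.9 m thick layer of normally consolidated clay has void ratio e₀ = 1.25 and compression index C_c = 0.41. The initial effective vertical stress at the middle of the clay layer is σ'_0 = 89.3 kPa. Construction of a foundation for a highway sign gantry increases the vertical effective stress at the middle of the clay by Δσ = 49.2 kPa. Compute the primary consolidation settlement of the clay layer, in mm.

Final effective stress: σ'_f = σ'_0 + Δσ = 89.3 + 49.2 = 138.5 kPa.
Normally consolidated clay, so the full stress increment lies on the virgin compression line:
S_c = C_c·H/(1+e₀)·log₁₀(σ'_f/σ'_0) = 0.41×5.9/(1+1.25)×log₁₀(138.5/89.3)
    = 1.0751 × 0.1906 = 0.2049 m

S_c ≈ 205 mm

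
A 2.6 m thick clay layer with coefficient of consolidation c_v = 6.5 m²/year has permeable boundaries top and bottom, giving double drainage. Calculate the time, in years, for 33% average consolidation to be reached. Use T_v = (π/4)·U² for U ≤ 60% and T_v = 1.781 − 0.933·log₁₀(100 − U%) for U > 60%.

t ≈ 0.0222 years

Drainage path length: H_d = H/2 = 1.3 m (double drainage).
U ≤ 60%: T_v = (π/4)·U² = (π/4)×0.33² = 0.08553.
t = T_v·H_d²/c_v = 0.08553×1.3²/6.5 = 0.02224 years.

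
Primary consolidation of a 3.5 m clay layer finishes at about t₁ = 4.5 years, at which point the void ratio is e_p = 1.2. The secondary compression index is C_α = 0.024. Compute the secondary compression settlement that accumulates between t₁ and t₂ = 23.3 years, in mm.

Secondary compression: S_s = C_α·H/(1+e_p)·log₁₀(t₂/t₁)
S_s = 0.024×3.5/(1+1.2)×log₁₀(23.3/4.5)
    = 0.03818 × 0.7141 = 0.02727 m

S_s ≈ 27.3 mm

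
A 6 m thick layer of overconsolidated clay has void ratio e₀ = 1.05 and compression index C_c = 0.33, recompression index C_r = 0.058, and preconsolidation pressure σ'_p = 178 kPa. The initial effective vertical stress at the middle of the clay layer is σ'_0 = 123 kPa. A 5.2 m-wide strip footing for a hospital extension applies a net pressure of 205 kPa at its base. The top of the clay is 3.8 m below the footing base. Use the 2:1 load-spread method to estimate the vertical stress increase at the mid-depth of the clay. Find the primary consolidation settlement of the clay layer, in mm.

S_c ≈ 100 mm

Mid-depth of clay below the footing base: z = 3.8 + 6/2 = 6.8 m.
Stress increase at mid-clay by the 2:1 spreading method:
Δσ = qB/(B+z) = 205×5.2/(5.2+6.8) = 88.833 kPa
Final effective stress: σ'_f = 123 + 88.833 = 211.83 kPa.
σ'_f = 211.83 > σ'_p = 178 kPa, so the stress path crosses the preconsolidation pressure — recompression up to σ'_p, then virgin compression beyond:
S_c = H/(1+e₀)·[C_r·log₁₀(σ'_p/σ'_0) + C_c·log₁₀(σ'_f/σ'_p)]
    = 6/2.05 × [0.058×log₁₀(178/123) + 0.33×log₁₀(211.83/178)]
    = 2.9268 × [0.0093099 + 0.024937] = 0.1002 m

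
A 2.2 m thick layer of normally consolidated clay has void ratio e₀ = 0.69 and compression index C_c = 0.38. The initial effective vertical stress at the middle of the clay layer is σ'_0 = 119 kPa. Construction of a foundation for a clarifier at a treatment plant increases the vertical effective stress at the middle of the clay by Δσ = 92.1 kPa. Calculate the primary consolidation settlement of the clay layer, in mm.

Final effective stress: σ'_f = σ'_0 + Δσ = 119 + 92.1 = 211.1 kPa.
Normally consolidated clay, so the full stress increment lies on the virgin compression line:
S_c = C_c·H/(1+e₀)·log₁₀(σ'_f/σ'_0) = 0.38×2.2/(1+0.69)×log₁₀(211.1/119)
    = 0.49467 × 0.24894 = 0.1231 m

S_c ≈ 123 mm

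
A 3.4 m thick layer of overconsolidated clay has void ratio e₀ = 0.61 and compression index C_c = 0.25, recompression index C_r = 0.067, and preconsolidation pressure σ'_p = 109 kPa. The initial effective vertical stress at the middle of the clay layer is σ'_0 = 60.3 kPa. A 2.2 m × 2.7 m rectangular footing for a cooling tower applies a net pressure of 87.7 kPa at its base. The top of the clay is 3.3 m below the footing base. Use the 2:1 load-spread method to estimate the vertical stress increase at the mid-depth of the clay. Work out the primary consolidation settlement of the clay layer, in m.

Mid-depth of clay below the footing base: z = 3.3 + 3.4/2 = 5 m.
Stress increase at mid-clay by the 2:1 spreading method:
Δσ = qBL/((B+z)(L+z)) = 87.7×2.2×2.7/((2.2+5)(2.7+5)) = 9.3964 kPa
Final effective stress: σ'_f = 60.3 + 9.3964 = 69.696 kPa.
σ'_f = 69.696 ≤ σ'_p = 109 kPa, so the clay remains overconsolidated and only the recompression index applies:
S_c = C_r·H/(1+e₀)·log₁₀(σ'_f/σ'_0) = 0.067×3.4/1.61×log₁₀(69.696/60.3)
    = 0.14149 × 0.062891 = 0.008898 m

S_c ≈ 0.0089 m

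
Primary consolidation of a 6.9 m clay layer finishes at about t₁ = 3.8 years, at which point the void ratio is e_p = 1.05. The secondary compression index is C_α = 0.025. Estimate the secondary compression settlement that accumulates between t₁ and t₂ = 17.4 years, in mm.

S_s ≈ 55.6 mm

Secondary compression: S_s = C_α·H/(1+e_p)·log₁₀(t₂/t₁)
S_s = 0.025×6.9/(1+1.05)×log₁₀(17.4/3.8)
    = 0.08415 × 0.6608 = 0.0556 m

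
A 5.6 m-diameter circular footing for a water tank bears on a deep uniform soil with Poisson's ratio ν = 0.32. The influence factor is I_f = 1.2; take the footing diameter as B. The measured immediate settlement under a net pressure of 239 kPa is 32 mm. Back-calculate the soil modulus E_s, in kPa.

E_s ≈ 45100 kPa

S_e = q·B·(1−ν²)/E_s · I_f  ⇒  E_s = q·B·(1−ν²)·I_f / S_e.
E_s = 239 × 5.6 × 0.8976 × 1.2 / 0.032 = 45050 kPa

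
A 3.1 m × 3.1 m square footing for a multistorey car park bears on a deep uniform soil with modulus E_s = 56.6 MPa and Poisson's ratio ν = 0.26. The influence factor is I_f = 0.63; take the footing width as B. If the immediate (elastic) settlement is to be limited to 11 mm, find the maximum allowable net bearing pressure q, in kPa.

q ≈ 342 kPa

E_s = 56.6 MPa = 56600 kPa.
S_e = q·B·(1−ν²)/E_s · I_f  ⇒  q = S_e·E_s / (B·(1−ν²)·I_f).
q = 0.011 × 56600 / (3.1 × 0.9324 × 0.63) = 341.9 kPa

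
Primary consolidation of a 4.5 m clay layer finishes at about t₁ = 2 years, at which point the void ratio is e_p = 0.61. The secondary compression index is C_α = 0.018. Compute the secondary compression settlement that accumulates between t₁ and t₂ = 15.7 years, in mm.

Secondary compression: S_s = C_α·H/(1+e_p)·log₁₀(t₂/t₁)
S_s = 0.018×4.5/(1+0.61)×log₁₀(15.7/2)
    = 0.05031 × 0.8949 = 0.04502 m

S_s ≈ 45 mm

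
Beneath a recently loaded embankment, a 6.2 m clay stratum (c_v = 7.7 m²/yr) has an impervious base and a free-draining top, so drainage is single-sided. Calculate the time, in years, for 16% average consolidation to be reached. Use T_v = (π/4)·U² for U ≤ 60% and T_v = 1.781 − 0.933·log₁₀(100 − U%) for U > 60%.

t ≈ 0.1 years

Drainage path length: H_d = H = 6.2 m (single drainage).
U ≤ 60%: T_v = (π/4)·U² = (π/4)×0.16² = 0.020106.
t = T_v·H_d²/c_v = 0.020106×6.2²/7.7 = 0.1004 years.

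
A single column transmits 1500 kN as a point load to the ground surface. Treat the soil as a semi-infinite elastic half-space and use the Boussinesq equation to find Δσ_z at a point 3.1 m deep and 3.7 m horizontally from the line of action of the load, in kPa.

Δσ_z ≈ 8.14 kPa

Boussinesq vertical stress below a point load on an elastic half-space:
Δσ_z = 3P/(2πz²) · [1 + (r/z)²]^(−5/2)
r/z = 3.7/3.1 = 1.1935; [1+(r/z)²]^(−5/2) = 0.10925.
Δσ_z = 3×1500/(2π×3.1²) × 0.10925 = 74.526 × 0.10925 = 8.142 kPa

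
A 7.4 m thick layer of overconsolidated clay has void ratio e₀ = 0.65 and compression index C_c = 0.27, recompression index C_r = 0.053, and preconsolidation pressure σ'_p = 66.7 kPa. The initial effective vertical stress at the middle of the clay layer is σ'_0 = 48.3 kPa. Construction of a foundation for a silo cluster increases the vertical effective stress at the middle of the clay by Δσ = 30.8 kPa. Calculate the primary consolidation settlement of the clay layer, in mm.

S_c ≈ 123 mm

Final effective stress: σ'_f = 48.3 + 30.8 = 79.1 kPa.
σ'_f = 79.1 > σ'_p = 66.7 kPa, so the stress path crosses the preconsolidation pressure — recompression up to σ'_p, then virgin compression beyond:
S_c = H/(1+e₀)·[C_r·log₁₀(σ'_p/σ'_0) + C_c·log₁₀(σ'_f/σ'_p)]
    = 7.4/1.65 × [0.053×log₁₀(66.7/48.3) + 0.27×log₁₀(79.1/66.7)]
    = 4.4848 × [0.0074295 + 0.019994] = 0.123 m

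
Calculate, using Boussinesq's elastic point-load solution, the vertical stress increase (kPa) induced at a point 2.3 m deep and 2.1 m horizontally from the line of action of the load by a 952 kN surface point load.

Δσ_z ≈ 18.9 kPa

Boussinesq vertical stress below a point load on an elastic half-space:
Δσ_z = 3P/(2πz²) · [1 + (r/z)²]^(−5/2)
r/z = 2.1/2.3 = 0.91304; [1+(r/z)²]^(−5/2) = 0.21964.
Δσ_z = 3×952/(2π×2.3²) × 0.21964 = 85.926 × 0.21964 = 18.87 kPa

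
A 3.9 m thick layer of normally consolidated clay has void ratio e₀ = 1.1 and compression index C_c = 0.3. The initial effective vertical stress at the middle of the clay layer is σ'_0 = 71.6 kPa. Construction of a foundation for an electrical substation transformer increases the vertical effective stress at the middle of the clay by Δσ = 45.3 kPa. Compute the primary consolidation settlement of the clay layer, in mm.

Final effective stress: σ'_f = σ'_0 + Δσ = 71.6 + 45.3 = 116.9 kPa.
Normally consolidated clay, so the full stress increment lies on the virgin compression line:
S_c = C_c·H/(1+e₀)·log₁₀(σ'_f/σ'_0) = 0.3×3.9/(1+1.1)×log₁₀(116.9/71.6)
    = 0.55714 × 0.2129 = 0.1186 m

S_c ≈ 119 mm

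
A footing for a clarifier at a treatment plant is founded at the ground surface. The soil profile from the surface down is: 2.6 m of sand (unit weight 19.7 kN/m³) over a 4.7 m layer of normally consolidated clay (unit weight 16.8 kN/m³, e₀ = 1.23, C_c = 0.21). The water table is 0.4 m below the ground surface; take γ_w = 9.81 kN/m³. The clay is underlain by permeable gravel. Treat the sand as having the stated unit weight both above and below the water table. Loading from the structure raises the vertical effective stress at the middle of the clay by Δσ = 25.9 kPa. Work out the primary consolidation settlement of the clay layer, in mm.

Mid-depth of clay below the ground surface: z = 2.6 + 4.7/2 = 4.95 m.
Total vertical stress at mid-clay: σ_v = 19.7×2.6 + 16.8×2.35 = 90.7 kPa.
Pore pressure: u = 9.81×(4.95 − 0.4) = 44.636 kPa.
Initial effective stress: σ'_0 = σ_v − u = 90.7 − 44.636 = 46.064 kPa.
Final effective stress: σ'_f = σ'_0 + Δσ = 46.064 + 25.9 = 71.964 kPa.
Normally consolidated clay, so the full stress increment lies on the virgin compression line:
S_c = C_c·H/(1+e₀)·log₁₀(σ'_f/σ'_0) = 0.21×4.7/(1+1.23)×log₁₀(71.964/46.064)
    = 0.4426 × 0.19375 = 0.08575 m

S_c ≈ 85.8 mm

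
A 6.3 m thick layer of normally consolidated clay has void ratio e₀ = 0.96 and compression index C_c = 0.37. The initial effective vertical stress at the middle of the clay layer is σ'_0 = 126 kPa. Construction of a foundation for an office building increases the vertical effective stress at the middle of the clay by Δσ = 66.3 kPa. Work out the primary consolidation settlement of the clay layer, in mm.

Final effective stress: σ'_f = σ'_0 + Δσ = 126 + 66.3 = 192.3 kPa.
Normally consolidated clay, so the full stress increment lies on the virgin compression line:
S_c = C_c·H/(1+e₀)·log₁₀(σ'_f/σ'_0) = 0.37×6.3/(1+0.96)×log₁₀(192.3/126)
    = 1.1893 × 0.18361 = 0.2184 m

S_c ≈ 218 mm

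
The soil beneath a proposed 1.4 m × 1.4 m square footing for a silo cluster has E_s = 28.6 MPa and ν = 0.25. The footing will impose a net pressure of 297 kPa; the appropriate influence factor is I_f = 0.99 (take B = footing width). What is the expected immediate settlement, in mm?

S_e ≈ 13.5 mm

Immediate (elastic) settlement: S_e = q·B·(1−ν²)/E_s · I_f.
E_s = 28.6 MPa = 28600 kPa.
S_e = 297 × 1.4 × (1 − 0.25²) / 28600 × 0.99
    = 297 × 1.4 × 0.9375 / 28600 × 0.99
    = 0.01349 m = 13.49 mm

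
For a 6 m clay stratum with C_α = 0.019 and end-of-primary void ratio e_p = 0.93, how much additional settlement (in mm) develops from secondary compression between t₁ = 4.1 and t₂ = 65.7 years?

S_s ≈ 71.2 mm

Secondary compression: S_s = C_α·H/(1+e_p)·log₁₀(t₂/t₁)
S_s = 0.019×6/(1+0.93)×log₁₀(65.7/4.1)
    = 0.05907 × 1.205 = 0.07116 m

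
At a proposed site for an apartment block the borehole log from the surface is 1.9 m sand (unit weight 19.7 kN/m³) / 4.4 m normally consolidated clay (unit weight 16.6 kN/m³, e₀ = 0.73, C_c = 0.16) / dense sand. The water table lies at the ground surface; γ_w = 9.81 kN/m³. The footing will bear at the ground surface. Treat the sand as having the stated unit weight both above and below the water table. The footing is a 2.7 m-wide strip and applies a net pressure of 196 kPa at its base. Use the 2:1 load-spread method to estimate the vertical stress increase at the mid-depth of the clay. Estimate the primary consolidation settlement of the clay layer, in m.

Mid-depth of clay below the ground surface: z = 1.9 + 4.4/2 = 4.1 m.
Total vertical stress at mid-clay: σ_v = 19.7×1.9 + 16.6×2.2 = 73.95 kPa.
Pore pressure: u = 9.81×(4.1 − 0) = 40.221 kPa.
Initial effective stress: σ'_0 = σ_v − u = 73.95 − 40.221 = 33.729 kPa.
Stress increase at mid-clay by the 2:1 spreading method:
Δσ = qB/(B+z) = 196×2.7/(2.7+4.1) = 77.824 kPa
Final effective stress: σ'_f = σ'_0 + Δσ = 33.729 + 77.824 = 111.55 kPa.
Normally consolidated clay, so the full stress increment lies on the virgin compression line:
S_c = C_c·H/(1+e₀)·log₁₀(σ'_f/σ'_0) = 0.16×4.4/(1+0.73)×log₁₀(111.55/33.729)
    = 0.40694 × 0.51947 = 0.2114 m

S_c ≈ 0.211 m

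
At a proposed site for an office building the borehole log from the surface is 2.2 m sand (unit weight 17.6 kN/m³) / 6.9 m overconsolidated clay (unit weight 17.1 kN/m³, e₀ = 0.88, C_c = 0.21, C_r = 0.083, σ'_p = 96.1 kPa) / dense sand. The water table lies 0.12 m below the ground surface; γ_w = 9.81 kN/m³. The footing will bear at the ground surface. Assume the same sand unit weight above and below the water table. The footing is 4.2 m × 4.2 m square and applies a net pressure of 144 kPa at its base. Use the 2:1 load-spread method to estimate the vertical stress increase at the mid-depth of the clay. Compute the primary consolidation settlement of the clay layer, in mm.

Mid-depth of clay below the ground surface: z = 2.2 + 6.9/2 = 5.65 m.
Total vertical stress at mid-clay: σ_v = 17.6×2.2 + 17.1×3.45 = 97.715 kPa.
Pore pressure: u = 9.81×(5.65 − 0.12) = 54.249 kPa.
Initial effective stress: σ'_0 = σ_v − u = 97.715 − 54.249 = 43.466 kPa.
Stress increase at mid-clay by the 2:1 spreading method:
Δσ = qBL/((B+z)(L+z)) = 144×4.2×4.2/((4.2+5.65)(4.2+5.65)) = 26.181 kPa
Final effective stress: σ'_f = 43.466 + 26.181 = 69.647 kPa.
σ'_f = 69.647 ≤ σ'_p = 96.1 kPa, so the clay remains overconsolidated and only the recompression index applies:
S_c = C_r·H/(1+e₀)·log₁₀(σ'_f/σ'_0) = 0.083×6.9/1.88×log₁₀(69.647/43.466)
    = 0.30463 × 0.20475 = 0.06237 m

S_c ≈ 62.4 mm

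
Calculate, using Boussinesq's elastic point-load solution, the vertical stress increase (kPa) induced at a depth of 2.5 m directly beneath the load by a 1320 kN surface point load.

Δσ_z ≈ 101 kPa

Boussinesq vertical stress below a point load on an elastic half-space:
Δσ_z = 3P/(2πz²) · [1 + (r/z)²]^(−5/2)
r/z = 0/2.5 = 0; [1+(r/z)²]^(−5/2) = 1.
Δσ_z = 3×1320/(2π×2.5²) × 1 = 100.84 × 1 = 100.8 kPa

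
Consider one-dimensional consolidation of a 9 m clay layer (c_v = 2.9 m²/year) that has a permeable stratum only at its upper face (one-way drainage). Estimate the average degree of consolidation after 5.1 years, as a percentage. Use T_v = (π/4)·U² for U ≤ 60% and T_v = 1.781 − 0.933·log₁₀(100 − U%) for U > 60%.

Drainage path length: H_d = H = 9 m (single drainage).
T_v = c_v·t/H_d² = 2.9×5.1/9² = 0.18259.
T_v = 0.18259 corresponds to the U ≤ 60% branch:
U = √(4T_v/π) = 0.4822

U ≈ 48.2 %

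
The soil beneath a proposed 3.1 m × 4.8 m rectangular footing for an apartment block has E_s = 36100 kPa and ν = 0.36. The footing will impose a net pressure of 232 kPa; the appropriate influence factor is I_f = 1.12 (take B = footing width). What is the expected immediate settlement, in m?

Immediate (elastic) settlement: S_e = q·B·(1−ν²)/E_s · I_f.
S_e = 232 × 3.1 × (1 − 0.36²) / 36100 × 1.12
    = 232 × 3.1 × 0.8704 / 36100 × 1.12
    = 0.01942 m

S_e ≈ 0.0194 m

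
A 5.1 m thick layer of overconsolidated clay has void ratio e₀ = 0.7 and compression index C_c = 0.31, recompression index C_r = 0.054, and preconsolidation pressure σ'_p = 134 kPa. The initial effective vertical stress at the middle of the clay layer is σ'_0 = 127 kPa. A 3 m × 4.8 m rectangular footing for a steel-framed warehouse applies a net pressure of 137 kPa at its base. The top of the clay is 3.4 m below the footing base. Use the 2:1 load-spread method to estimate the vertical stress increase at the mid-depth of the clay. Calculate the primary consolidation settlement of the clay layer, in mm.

S_c ≈ 42.5 mm

Mid-depth of clay below the footing base: z = 3.4 + 5.1/2 = 5.95 m.
Stress increase at mid-clay by the 2:1 spreading method:
Δσ = qBL/((B+z)(L+z)) = 137×3×4.8/((3+5.95)(4.8+5.95)) = 20.505 kPa
Final effective stress: σ'_f = 127 + 20.505 = 147.5 kPa.
σ'_f = 147.5 > σ'_p = 134 kPa, so the stress path crosses the preconsolidation pressure — recompression up to σ'_p, then virgin compression beyond:
S_c = H/(1+e₀)·[C_r·log₁₀(σ'_p/σ'_0) + C_c·log₁₀(σ'_f/σ'_p)]
    = 5.1/1.7 × [0.054×log₁₀(134/127) + 0.31×log₁₀(147.5/134)]
    = 3 × [0.0012583 + 0.012923] = 0.04254 m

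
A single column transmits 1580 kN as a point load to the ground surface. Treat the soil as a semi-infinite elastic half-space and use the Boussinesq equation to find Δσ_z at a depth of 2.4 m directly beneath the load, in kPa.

Δσ_z ≈ 131 kPa

Boussinesq vertical stress below a point load on an elastic half-space:
Δσ_z = 3P/(2πz²) · [1 + (r/z)²]^(−5/2)
r/z = 0/2.4 = 0; [1+(r/z)²]^(−5/2) = 1.
Δσ_z = 3×1580/(2π×2.4²) × 1 = 130.97 × 1 = 131 kPa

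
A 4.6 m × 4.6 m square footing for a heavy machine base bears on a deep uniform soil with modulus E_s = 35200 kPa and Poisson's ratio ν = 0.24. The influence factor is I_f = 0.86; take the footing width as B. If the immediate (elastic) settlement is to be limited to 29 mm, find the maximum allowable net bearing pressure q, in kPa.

q ≈ 274 kPa

S_e = q·B·(1−ν²)/E_s · I_f  ⇒  q = S_e·E_s / (B·(1−ν²)·I_f).
q = 0.029 × 35200 / (4.6 × 0.9424 × 0.86) = 273.8 kPa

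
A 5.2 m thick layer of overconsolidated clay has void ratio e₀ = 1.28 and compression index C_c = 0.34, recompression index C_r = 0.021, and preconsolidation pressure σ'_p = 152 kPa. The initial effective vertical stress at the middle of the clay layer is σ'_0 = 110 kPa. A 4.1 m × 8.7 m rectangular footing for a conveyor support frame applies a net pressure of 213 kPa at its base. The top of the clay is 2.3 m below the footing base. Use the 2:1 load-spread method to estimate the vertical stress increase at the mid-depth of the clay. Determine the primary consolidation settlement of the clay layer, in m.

Mid-depth of clay below the footing base: z = 2.3 + 5.2/2 = 4.9 m.
Stress increase at mid-clay by the 2:1 spreading method:
Δσ = qBL/((B+z)(L+z)) = 213×4.1×8.7/((4.1+4.9)(8.7+4.9)) = 62.073 kPa
Final effective stress: σ'_f = 110 + 62.073 = 172.07 kPa.
σ'_f = 172.07 > σ'_p = 152 kPa, so the stress path crosses the preconsolidation pressure — recompression up to σ'_p, then virgin compression beyond:
S_c = H/(1+e₀)·[C_r·log₁₀(σ'_p/σ'_0) + C_c·log₁₀(σ'_f/σ'_p)]
    = 5.2/2.28 × [0.021×log₁₀(152/110) + 0.34×log₁₀(172.07/152)]
    = 2.2807 × [0.0029495 + 0.018313] = 0.04849 m

S_c ≈ 0.0485 m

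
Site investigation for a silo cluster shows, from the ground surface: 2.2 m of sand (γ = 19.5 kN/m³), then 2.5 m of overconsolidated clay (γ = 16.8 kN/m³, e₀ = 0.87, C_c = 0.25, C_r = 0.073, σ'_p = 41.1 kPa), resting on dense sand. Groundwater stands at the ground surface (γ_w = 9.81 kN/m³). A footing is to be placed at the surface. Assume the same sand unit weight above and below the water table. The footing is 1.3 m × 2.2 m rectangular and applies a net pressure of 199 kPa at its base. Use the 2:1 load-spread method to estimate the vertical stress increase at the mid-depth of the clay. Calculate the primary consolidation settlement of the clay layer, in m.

S_c ≈ 0.0453 m

Mid-depth of clay below the ground surface: z = 2.2 + 2.5/2 = 3.45 m.
Total vertical stress at mid-clay: σ_v = 19.5×2.2 + 16.8×1.25 = 63.9 kPa.
Pore pressure: u = 9.81×(3.45 − 0) = 33.845 kPa.
Initial effective stress: σ'_0 = σ_v − u = 63.9 − 33.845 = 30.055 kPa.
Stress increase at mid-clay by the 2:1 spreading method:
Δσ = qBL/((B+z)(L+z)) = 199×1.3×2.2/((1.3+3.45)(2.2+3.45)) = 21.207 kPa
Final effective stress: σ'_f = 30.055 + 21.207 = 51.262 kPa.
σ'_f = 51.262 > σ'_p = 41.1 kPa, so the stress path crosses the preconsolidation pressure — recompression up to σ'_p, then virgin compression beyond:
S_c = H/(1+e₀)·[C_r·log₁₀(σ'_p/σ'_0) + C_c·log₁₀(σ'_f/σ'_p)]
    = 2.5/1.87 × [0.073×log₁₀(41.1/30.055) + 0.25×log₁₀(51.262/41.1)]
    = 1.3369 × [0.0099225 + 0.023988] = 0.04533 m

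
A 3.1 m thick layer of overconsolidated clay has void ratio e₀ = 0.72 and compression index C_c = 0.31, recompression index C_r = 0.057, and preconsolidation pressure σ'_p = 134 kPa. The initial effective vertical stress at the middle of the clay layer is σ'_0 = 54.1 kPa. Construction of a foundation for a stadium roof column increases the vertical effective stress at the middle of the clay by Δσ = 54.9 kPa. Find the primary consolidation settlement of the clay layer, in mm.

Final effective stress: σ'_f = 54.1 + 54.9 = 109 kPa.
σ'_f = 109 ≤ σ'_p = 134 kPa, so the clay remains overconsolidated and only the recompression index applies:
S_c = C_r·H/(1+e₀)·log₁₀(σ'_f/σ'_0) = 0.057×3.1/1.72×log₁₀(109/54.1)
    = 0.10273 × 0.30423 = 0.03125 m

S_c ≈ 31.3 mm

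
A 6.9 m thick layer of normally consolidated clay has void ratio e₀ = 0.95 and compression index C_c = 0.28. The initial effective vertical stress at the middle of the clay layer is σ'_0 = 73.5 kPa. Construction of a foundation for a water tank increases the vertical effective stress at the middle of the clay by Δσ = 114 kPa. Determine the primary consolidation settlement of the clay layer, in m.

Final effective stress: σ'_f = σ'_0 + Δσ = 73.5 + 114 = 187.5 kPa.
Normally consolidated clay, so the full stress increment lies on the virgin compression line:
S_c = C_c·H/(1+e₀)·log₁₀(σ'_f/σ'_0) = 0.28×6.9/(1+0.95)×log₁₀(187.5/73.5)
    = 0.99077 × 0.40671 = 0.403 m

S_c ≈ 0.403 m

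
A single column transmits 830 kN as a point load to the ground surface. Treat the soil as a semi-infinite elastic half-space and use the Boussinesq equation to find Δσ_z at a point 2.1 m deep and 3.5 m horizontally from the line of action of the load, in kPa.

Δσ_z ≈ 3.24 kPa

Boussinesq vertical stress below a point load on an elastic half-space:
Δσ_z = 3P/(2πz²) · [1 + (r/z)²]^(−5/2)
r/z = 3.5/2.1 = 1.6667; [1+(r/z)²]^(−5/2) = 0.03605.
Δσ_z = 3×830/(2π×2.1²) × 0.03605 = 89.863 × 0.03605 = 3.24 kPa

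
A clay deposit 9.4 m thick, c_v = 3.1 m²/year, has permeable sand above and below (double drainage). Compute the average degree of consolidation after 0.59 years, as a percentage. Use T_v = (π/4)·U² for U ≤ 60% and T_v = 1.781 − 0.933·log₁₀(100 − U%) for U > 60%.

U ≈ 32.5 %

Drainage path length: H_d = H/2 = 4.7 m (double drainage).
T_v = c_v·t/H_d² = 3.1×0.59/4.7² = 0.082798.
T_v = 0.082798 corresponds to the U ≤ 60% branch:
U = √(4T_v/π) = 0.3247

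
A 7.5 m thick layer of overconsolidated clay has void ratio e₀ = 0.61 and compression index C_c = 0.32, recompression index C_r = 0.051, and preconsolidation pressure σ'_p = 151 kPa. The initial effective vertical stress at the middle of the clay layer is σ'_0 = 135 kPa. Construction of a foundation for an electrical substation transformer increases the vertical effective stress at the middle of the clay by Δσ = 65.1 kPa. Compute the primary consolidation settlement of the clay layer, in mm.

Final effective stress: σ'_f = 135 + 65.1 = 200.1 kPa.
σ'_f = 200.1 > σ'_p = 151 kPa, so the stress path crosses the preconsolidation pressure — recompression up to σ'_p, then virgin compression beyond:
S_c = H/(1+e₀)·[C_r·log₁₀(σ'_p/σ'_0) + C_c·log₁₀(σ'_f/σ'_p)]
    = 7.5/1.61 × [0.051×log₁₀(151/135) + 0.32×log₁₀(200.1/151)]
    = 4.6584 × [0.0024808 + 0.039126] = 0.1938 m

S_c ≈ 194 mm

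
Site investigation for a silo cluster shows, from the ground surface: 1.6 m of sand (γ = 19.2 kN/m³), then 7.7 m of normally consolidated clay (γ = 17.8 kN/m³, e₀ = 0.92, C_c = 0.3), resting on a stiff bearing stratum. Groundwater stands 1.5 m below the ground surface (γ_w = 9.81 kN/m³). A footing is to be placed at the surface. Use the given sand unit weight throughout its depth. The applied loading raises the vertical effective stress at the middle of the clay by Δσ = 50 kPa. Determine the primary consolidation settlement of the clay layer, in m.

Mid-depth of clay below the ground surface: z = 1.6 + 7.7/2 = 5.45 m.
Total vertical stress at mid-clay: σ_v = 19.2×1.6 + 17.8×3.85 = 99.25 kPa.
Pore pressure: u = 9.81×(5.45 − 1.5) = 38.75 kPa.
Initial effective stress: σ'_0 = σ_v − u = 99.25 − 38.75 = 60.5 kPa.
Final effective stress: σ'_f = σ'_0 + Δσ = 60.5 + 50 = 110.5 kPa.
Normally consolidated clay, so the full stress increment lies on the virgin compression line:
S_c = C_c·H/(1+e₀)·log₁₀(σ'_f/σ'_0) = 0.3×7.7/(1+0.92)×log₁₀(110.5/60.5)
    = 1.2031 × 0.26161 = 0.3147 m

S_c ≈ 0.315 m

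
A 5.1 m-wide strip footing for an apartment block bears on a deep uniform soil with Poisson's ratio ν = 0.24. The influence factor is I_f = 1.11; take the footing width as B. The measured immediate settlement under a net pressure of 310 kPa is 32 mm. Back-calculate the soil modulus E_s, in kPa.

E_s ≈ 51700 kPa

S_e = q·B·(1−ν²)/E_s · I_f  ⇒  E_s = q·B·(1−ν²)·I_f / S_e.
E_s = 310 × 5.1 × 0.9424 × 1.11 / 0.032 = 51680 kPa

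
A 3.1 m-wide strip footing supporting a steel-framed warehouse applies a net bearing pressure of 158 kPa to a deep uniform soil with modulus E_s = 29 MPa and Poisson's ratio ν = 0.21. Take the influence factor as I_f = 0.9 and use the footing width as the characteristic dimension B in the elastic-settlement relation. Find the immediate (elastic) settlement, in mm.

S_e ≈ 14.5 mm

Immediate (elastic) settlement: S_e = q·B·(1−ν²)/E_s · I_f.
E_s = 29 MPa = 29000 kPa.
S_e = 158 × 3.1 × (1 − 0.21²) / 29000 × 0.9
    = 158 × 3.1 × 0.9559 / 29000 × 0.9
    = 0.01453 m = 14.53 mm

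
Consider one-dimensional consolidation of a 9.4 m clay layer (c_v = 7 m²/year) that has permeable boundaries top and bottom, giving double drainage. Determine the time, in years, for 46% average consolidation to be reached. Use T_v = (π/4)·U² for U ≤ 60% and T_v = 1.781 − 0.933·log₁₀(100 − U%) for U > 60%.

t ≈ 0.524 years

Drainage path length: H_d = H/2 = 4.7 m (double drainage).
U ≤ 60%: T_v = (π/4)·U² = (π/4)×0.46² = 0.16619.
t = T_v·H_d²/c_v = 0.16619×4.7²/7 = 0.5244 years.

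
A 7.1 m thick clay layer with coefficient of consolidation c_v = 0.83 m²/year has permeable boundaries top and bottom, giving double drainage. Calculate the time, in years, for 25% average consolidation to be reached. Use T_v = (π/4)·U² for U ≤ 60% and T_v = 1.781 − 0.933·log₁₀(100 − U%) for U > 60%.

t ≈ 0.745 years

Drainage path length: H_d = H/2 = 3.55 m (double drainage).
U ≤ 60%: T_v = (π/4)·U² = (π/4)×0.25² = 0.049087.
t = T_v·H_d²/c_v = 0.049087×3.55²/0.83 = 0.7453 years.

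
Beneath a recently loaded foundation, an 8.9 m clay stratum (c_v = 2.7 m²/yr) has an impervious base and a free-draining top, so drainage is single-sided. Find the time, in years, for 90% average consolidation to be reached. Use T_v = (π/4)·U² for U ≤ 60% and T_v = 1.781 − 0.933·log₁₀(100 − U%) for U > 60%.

Drainage path length: H_d = H = 8.9 m (single drainage).
U > 60%: T_v = 1.781 − 0.933·log₁₀(100 − 90) = 0.848.
t = T_v·H_d²/c_v = 0.848×8.9²/2.7 = 24.88 years.

t ≈ 24.9 years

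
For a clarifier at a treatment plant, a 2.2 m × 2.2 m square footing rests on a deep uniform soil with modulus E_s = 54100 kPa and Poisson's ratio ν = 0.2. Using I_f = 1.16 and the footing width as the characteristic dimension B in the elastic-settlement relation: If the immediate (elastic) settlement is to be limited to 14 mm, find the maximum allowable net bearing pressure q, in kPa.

q ≈ 309 kPa

S_e = q·B·(1−ν²)/E_s · I_f  ⇒  q = S_e·E_s / (B·(1−ν²)·I_f).
q = 0.014 × 54100 / (2.2 × 0.96 × 1.16) = 309.2 kPa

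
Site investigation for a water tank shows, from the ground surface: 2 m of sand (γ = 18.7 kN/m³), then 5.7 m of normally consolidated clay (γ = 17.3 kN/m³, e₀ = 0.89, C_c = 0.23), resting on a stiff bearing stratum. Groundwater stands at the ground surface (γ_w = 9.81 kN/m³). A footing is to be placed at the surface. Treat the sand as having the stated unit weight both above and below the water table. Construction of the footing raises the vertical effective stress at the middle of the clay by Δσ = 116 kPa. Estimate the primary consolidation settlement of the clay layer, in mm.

Mid-depth of clay below the ground surface: z = 2 + 5.7/2 = 4.85 m.
Total vertical stress at mid-clay: σ_v = 18.7×2 + 17.3×2.85 = 86.705 kPa.
Pore pressure: u = 9.81×(4.85 − 0) = 47.578 kPa.
Initial effective stress: σ'_0 = σ_v − u = 86.705 − 47.578 = 39.127 kPa.
Final effective stress: σ'_f = σ'_0 + Δσ = 39.127 + 116 = 155.13 kPa.
Normally consolidated clay, so the full stress increment lies on the virgin compression line:
S_c = C_c·H/(1+e₀)·log₁₀(σ'_f/σ'_0) = 0.23×5.7/(1+0.89)×log₁₀(155.13/39.127)
    = 0.69365 × 0.59822 = 0.415 m

S_c ≈ 415 mm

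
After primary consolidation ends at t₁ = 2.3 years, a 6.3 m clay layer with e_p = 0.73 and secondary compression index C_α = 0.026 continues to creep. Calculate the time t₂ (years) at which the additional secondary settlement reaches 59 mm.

t₂ ≈ 9.66 years

S_s = C_α·H/(1+e_p)·log₁₀(t₂/t₁) ⇒ log₁₀(t₂/t₁) = S_s·(1+e_p)/(C_α·H).
log₁₀(t₂/t₁) = 0.059 × (1+0.73) / (0.026×6.3) = 0.6231
t₂ = t₁ × 10^0.6231 = 2.3 × 4.199 = 9.658 years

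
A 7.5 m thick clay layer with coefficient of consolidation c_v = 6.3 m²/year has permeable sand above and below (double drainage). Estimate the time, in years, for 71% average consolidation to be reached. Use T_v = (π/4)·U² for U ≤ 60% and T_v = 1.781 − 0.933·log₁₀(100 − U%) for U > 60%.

Drainage path length: H_d = H/2 = 3.75 m (double drainage).
U > 60%: T_v = 1.781 − 0.933·log₁₀(100 − 71) = 0.41658.
t = T_v·H_d²/c_v = 0.41658×3.75²/6.3 = 0.9299 years.

t ≈ 0.93 years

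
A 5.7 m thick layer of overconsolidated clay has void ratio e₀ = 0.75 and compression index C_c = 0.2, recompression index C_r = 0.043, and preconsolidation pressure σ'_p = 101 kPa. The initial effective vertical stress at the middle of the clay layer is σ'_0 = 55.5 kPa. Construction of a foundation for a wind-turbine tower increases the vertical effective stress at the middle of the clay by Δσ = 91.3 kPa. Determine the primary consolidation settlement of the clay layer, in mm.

Final effective stress: σ'_f = 55.5 + 91.3 = 146.8 kPa.
σ'_f = 146.8 > σ'_p = 101 kPa, so the stress path crosses the preconsolidation pressure — recompression up to σ'_p, then virgin compression beyond:
S_c = H/(1+e₀)·[C_r·log₁₀(σ'_p/σ'_0) + C_c·log₁₀(σ'_f/σ'_p)]
    = 5.7/1.75 × [0.043×log₁₀(101/55.5) + 0.2×log₁₀(146.8/101)]
    = 3.2571 × [0.011181 + 0.032481] = 0.1422 m

S_c ≈ 142 mm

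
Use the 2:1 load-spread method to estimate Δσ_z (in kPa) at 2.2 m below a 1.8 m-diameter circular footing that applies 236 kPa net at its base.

By the 2:1 method the load spreads at 1 horizontal : 2 vertical, so at depth z the loaded area has grown by z in each plan dimension:
Δσ ≈ qD²/(D+z)² = 236×1.8²/(1.8+2.2)² = 47.79 kPa

Δσ_z ≈ 47.8 kPa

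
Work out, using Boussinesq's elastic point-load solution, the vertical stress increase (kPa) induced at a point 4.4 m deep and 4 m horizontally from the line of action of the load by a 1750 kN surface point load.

Boussinesq vertical stress below a point load on an elastic half-space:
Δσ_z = 3P/(2πz²) · [1 + (r/z)²]^(−5/2)
r/z = 4/4.4 = 0.90909; [1+(r/z)²]^(−5/2) = 0.22181.
Δσ_z = 3×1750/(2π×4.4²) × 0.22181 = 43.159 × 0.22181 = 9.573 kPa

Δσ_z ≈ 9.57 kPa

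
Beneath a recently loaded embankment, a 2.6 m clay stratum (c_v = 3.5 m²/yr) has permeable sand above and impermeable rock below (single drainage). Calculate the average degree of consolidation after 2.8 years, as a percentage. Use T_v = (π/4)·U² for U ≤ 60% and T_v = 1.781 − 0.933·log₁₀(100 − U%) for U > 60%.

Drainage path length: H_d = H = 2.6 m (single drainage).
T_v = c_v·t/H_d² = 3.5×2.8/2.6² = 1.4497.
T_v = 1.4497 corresponds to the U > 60% branch:
U = 1 − 10^((1.781 − T_v)/0.933)/100 = 0.9773

U ≈ 97.7 %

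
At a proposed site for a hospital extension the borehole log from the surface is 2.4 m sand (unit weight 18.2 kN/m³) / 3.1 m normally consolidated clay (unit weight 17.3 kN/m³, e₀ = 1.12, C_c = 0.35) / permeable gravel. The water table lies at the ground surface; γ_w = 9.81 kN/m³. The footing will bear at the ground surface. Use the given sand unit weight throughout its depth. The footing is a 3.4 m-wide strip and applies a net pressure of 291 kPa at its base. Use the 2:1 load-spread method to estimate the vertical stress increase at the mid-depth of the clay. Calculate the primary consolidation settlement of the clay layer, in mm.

Mid-depth of clay below the ground surface: z = 2.4 + 3.1/2 = 3.95 m.
Total vertical stress at mid-clay: σ_v = 18.2×2.4 + 17.3×1.55 = 70.495 kPa.
Pore pressure: u = 9.81×(3.95 − 0) = 38.75 kPa.
Initial effective stress: σ'_0 = σ_v − u = 70.495 − 38.75 = 31.745 kPa.
Stress increase at mid-clay by the 2:1 spreading method:
Δσ = qB/(B+z) = 291×3.4/(3.4+3.95) = 134.61 kPa
Final effective stress: σ'_f = σ'_0 + Δσ = 31.745 + 134.61 = 166.36 kPa.
Normally consolidated clay, so the full stress increment lies on the virgin compression line:
S_c = C_c·H/(1+e₀)·log₁₀(σ'_f/σ'_0) = 0.35×3.1/(1+1.12)×log₁₀(166.36/31.745)
    = 0.51179 × 0.71937 = 0.3682 m

S_c ≈ 368 mm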